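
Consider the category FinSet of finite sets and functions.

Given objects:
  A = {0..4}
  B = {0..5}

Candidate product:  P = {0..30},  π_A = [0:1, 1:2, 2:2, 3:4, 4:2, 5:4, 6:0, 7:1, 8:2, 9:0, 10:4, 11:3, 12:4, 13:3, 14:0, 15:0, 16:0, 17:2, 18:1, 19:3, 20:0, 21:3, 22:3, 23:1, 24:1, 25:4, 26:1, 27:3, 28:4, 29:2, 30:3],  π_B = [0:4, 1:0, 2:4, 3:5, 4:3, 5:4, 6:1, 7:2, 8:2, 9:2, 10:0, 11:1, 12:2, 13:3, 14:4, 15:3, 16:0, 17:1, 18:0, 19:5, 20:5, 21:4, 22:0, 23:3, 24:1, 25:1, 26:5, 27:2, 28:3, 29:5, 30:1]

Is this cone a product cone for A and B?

Answer: NOT A VALID PRODUCT — |P|=31 ≠ |A|·|B|=30

Work:
|A|·|B| = 5·6 = 30;  |P| = 31
  → cardinalities differ; no bijection possible.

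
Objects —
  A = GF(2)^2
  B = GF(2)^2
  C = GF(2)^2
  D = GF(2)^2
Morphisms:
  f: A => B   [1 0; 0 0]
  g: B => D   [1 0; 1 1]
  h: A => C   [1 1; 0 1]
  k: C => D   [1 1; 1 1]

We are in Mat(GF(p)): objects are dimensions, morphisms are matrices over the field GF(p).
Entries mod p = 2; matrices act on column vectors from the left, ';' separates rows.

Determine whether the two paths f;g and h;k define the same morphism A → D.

Answer: COMMUTES

Derivation:
Along f;g (path 1):
  e0=(1,0) f=>(1,0) g=>(1,1)
  e1=(0,1) f=>(0,0) g=>(0,0)
  composite₁ = [1 0; 1 0]
Along h;k (path 2):
  e0=(1,0) h=>(1,0) k=>(1,1)
  e1=(0,1) h=>(1,1) k=>(0,0)
  composite₂ = [1 0; 1 0]
Equal? same morphism ✓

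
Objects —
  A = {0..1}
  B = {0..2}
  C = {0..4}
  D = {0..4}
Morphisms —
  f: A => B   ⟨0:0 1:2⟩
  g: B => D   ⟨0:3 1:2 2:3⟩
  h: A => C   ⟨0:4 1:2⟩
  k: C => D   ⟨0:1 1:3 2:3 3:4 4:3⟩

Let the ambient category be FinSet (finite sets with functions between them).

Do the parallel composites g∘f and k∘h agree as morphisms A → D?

1) trace f;g:
  0 f=>0 g=>3
  1 f=>2 g=>3
  ⟦path⟧₁ = ⟨0:3 1:3⟩
2) trace h;k:
  0 h=>4 k=>3
  1 h=>2 k=>3
  ⟦path⟧₂ = ⟨0:3 1:3⟩
Equal? equal; square commutes

Answer: COMMUTES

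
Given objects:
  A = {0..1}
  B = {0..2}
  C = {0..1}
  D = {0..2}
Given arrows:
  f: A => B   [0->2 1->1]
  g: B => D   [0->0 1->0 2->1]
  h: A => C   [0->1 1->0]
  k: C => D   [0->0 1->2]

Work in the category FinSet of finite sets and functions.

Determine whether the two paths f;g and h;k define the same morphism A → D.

Answer: DOES NOT COMMUTE

Work:
Path 1 = f;g:
  0 f=>2 g=>1
  1 f=>1 g=>0
  result₁ = [0->1 1->0]
Path 2 = h;k:
  0 h=>1 k=>2
  1 h=>0 k=>0
  result₂ = [0->2 1->0]
Equal? NO — does not commute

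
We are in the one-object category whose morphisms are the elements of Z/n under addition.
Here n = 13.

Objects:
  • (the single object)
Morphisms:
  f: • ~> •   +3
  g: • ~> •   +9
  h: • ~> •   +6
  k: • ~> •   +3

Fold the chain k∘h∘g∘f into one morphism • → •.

Answer: +8

Work:
  0 +3≡3 +9≡12 +6≡5 +3≡8  (mod 13)
result: +8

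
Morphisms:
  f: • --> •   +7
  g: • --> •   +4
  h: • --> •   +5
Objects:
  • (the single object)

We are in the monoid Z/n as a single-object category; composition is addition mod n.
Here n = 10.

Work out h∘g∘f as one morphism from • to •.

  0 +7≡7 +4≡1 +5≡6  (mod 10)
⟦path⟧: +6

Answer: +6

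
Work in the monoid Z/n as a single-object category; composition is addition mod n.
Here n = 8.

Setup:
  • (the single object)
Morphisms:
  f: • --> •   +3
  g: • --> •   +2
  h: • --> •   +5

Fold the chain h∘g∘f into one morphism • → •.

Answer: +2

Derivation:
  0 +3≡3 +2≡5 +5≡2  (mod 8)
result: +2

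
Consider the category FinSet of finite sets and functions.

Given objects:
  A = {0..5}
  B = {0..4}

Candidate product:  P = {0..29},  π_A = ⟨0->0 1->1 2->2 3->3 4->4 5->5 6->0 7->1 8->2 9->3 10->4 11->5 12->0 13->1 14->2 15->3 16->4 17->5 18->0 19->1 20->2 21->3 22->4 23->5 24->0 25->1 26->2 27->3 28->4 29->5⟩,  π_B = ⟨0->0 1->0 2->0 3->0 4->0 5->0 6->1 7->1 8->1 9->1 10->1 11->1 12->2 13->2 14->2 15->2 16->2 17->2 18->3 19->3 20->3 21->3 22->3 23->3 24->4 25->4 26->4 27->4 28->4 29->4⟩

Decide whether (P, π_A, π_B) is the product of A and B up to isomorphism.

Answer: VALID PRODUCT

Work:
|A|·|B| = 6·5 = 30;  |P| = 30
Check the pairing map k ↦ (π_A(k), π_B(k)):
  0 -> (0,0)
  1 -> (1,0)
  2 -> (2,0)
  3 -> (3,0)
  4 -> (4,0)
  5 -> (5,0)
  6 -> (0,1)
  7 -> (1,1)
  8 -> (2,1)
  9 -> (3,1)
  10 -> (4,1)
  11 -> (5,1)
  12 -> (0,2)
  13 -> (1,2)
  14 -> (2,2)
  15 -> (3,2)
  16 -> (4,2)
  17 -> (5,2)
  18 -> (0,3)
  19 -> (1,3)
  20 -> (2,3)
  21 -> (3,3)
  22 -> (4,3)
  23 -> (5,3)
  24 -> (0,4)
  25 -> (1,4)
  26 -> (2,4)
  27 -> (3,4)
  28 -> (4,4)
  29 -> (5,4)
distinct pairs in image: 30 / 30 needed
  → bijection onto A×B; projections well-typed.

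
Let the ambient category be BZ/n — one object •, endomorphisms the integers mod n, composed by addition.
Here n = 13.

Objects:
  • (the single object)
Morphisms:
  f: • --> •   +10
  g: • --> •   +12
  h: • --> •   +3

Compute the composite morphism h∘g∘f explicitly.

Answer: +12

Trace:
  0 +10≡10 +12≡9 +3≡12  (mod 13)
⟦path⟧: +12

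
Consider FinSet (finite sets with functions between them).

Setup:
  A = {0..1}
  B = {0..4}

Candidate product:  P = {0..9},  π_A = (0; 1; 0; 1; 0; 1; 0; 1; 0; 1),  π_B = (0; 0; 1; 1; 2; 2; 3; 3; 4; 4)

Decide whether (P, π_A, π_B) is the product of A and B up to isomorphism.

Answer: VALID PRODUCT

Work:
|A|·|B| = 2·5 = 10;  |P| = 10
Check the pairing map k ↦ (π_A(k), π_B(k)):
  0 -> (0,0)
  1 -> (1,0)
  2 -> (0,1)
  3 -> (1,1)
  4 -> (0,2)
  5 -> (1,2)
  6 -> (0,3)
  7 -> (1,3)
  8 -> (0,4)
  9 -> (1,4)
distinct pairs in image: 10 / 10 needed
  → bijection onto A×B; projections well-typed.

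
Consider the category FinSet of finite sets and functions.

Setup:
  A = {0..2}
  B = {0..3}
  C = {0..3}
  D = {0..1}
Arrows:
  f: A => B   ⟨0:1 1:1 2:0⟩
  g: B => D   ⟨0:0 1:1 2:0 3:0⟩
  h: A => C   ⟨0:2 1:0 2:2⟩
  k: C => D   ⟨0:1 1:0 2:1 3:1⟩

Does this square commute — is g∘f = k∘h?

Along f;g (path 1):
  0 f=>1 g=>1
  1 f=>1 g=>1
  2 f=>0 g=>0
  result₁ = ⟨0:1 1:1 2:0⟩
Along h;k (path 2):
  0 h=>2 k=>1
  1 h=>0 k=>1
  2 h=>2 k=>1
  result₂ = ⟨0:1 1:1 2:1⟩
Equal? differ; not commutative

Answer: DOES NOT COMMUTE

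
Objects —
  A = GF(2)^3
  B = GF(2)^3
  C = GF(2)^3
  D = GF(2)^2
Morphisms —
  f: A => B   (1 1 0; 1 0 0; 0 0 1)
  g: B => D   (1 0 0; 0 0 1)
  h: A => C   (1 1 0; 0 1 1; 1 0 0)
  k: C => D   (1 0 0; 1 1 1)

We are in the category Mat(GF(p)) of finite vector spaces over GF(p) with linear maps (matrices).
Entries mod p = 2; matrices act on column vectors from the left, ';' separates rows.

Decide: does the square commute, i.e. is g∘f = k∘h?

Answer: COMMUTES

Derivation:
Path 1 = f;g:
  e0=⟨1,0,0⟩ f=>⟨1,1,0⟩ g=>⟨1,0⟩
  e1=⟨0,1,0⟩ f=>⟨1,0,0⟩ g=>⟨1,0⟩
  e2=⟨0,0,1⟩ f=>⟨0,0,1⟩ g=>⟨0,1⟩
  ⟦path⟧₁ = (1 1 0; 0 0 1)
Path 2 = h;k:
  e0=⟨1,0,0⟩ h=>⟨1,0,1⟩ k=>⟨1,0⟩
  e1=⟨0,1,0⟩ h=>⟨1,1,0⟩ k=>⟨1,0⟩
  e2=⟨0,0,1⟩ h=>⟨0,1,0⟩ k=>⟨0,1⟩
  ⟦path⟧₂ = (1 1 0; 0 0 1)
Equal? same morphism ✓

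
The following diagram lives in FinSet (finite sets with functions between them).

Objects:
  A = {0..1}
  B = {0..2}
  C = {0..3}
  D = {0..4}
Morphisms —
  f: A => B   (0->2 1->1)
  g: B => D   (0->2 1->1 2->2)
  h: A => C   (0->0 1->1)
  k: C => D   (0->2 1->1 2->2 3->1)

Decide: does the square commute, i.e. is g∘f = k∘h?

Answer: COMMUTES

Work:
Path 1 = f;g:
  0 f=>2 g=>2
  1 f=>1 g=>1
  composite₁ = (0->2 1->1)
Path 2 = h;k:
  0 h=>0 k=>2
  1 h=>1 k=>1
  composite₂ = (0->2 1->1)
Equal? equal; square commutes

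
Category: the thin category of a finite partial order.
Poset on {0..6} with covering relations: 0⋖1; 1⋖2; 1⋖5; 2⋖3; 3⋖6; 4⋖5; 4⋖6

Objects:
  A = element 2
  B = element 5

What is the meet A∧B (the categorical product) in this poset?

Answer: A∧B = 1

Work:
Lower bounds of A=2 and B=5: {0,1}
  0 <= 1
  1 <= 1
glb = 1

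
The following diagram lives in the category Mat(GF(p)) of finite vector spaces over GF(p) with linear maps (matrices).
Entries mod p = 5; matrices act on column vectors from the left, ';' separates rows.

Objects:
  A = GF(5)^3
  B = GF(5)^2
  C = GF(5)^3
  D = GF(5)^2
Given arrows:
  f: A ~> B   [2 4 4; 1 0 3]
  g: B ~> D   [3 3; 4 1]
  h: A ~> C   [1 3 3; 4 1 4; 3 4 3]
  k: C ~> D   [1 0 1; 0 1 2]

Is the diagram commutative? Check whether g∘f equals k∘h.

Answer: DOES NOT COMMUTE

Work:
1) trace f;g:
  e0=[1,0,0] f~>[2,1] g~>[4,4]
  e1=[0,1,0] f~>[4,0] g~>[2,1]
  e2=[0,0,1] f~>[4,3] g~>[1,4]
  result₁ = [4 2 1; 4 1 4]
2) trace h;k:
  e0=[1,0,0] h~>[1,4,3] k~>[4,0]
  e1=[0,1,0] h~>[3,1,4] k~>[2,4]
  e2=[0,0,1] h~>[3,4,3] k~>[1,0]
  result₂ = [4 2 1; 0 4 0]
Equal? NO — does not commute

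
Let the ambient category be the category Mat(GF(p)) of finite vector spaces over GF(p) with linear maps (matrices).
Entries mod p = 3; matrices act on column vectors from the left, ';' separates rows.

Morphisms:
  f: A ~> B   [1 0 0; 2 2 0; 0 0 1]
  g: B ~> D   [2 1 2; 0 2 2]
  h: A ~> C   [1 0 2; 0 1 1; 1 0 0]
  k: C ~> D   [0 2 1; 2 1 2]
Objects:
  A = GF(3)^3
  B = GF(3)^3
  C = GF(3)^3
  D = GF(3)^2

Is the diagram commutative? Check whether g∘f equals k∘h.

Answer: COMMUTES

Derivation:
Along f;g (path 1):
  e0=⟨1,0,0⟩ f~>⟨1,2,0⟩ g~>⟨1,1⟩
  e1=⟨0,1,0⟩ f~>⟨0,2,0⟩ g~>⟨2,1⟩
  e2=⟨0,0,1⟩ f~>⟨0,0,1⟩ g~>⟨2,2⟩
  result₁ = [1 2 2; 1 1 2]
Along h;k (path 2):
  e0=⟨1,0,0⟩ h~>⟨1,0,1⟩ k~>⟨1,1⟩
  e1=⟨0,1,0⟩ h~>⟨0,1,0⟩ k~>⟨2,1⟩
  e2=⟨0,0,1⟩ h~>⟨2,1,0⟩ k~>⟨2,2⟩
  result₂ = [1 2 2; 1 1 2]
Equal? equal; square commutes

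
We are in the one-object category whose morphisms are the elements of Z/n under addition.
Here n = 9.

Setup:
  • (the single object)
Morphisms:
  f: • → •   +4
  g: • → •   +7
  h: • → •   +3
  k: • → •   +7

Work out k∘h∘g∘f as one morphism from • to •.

  0 +4≡4 +7≡2 +3≡5 +7≡3  (mod 9)
result: +3

Answer: +3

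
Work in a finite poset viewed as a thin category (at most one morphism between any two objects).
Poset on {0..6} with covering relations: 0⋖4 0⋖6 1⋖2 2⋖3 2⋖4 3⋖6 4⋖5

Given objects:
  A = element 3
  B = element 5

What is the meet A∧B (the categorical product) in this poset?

Lower bounds of A=3 and B=5: {1,2}
  1 ⊑ 2
  2 ⊑ 2
glb = 2

Answer: A∧B = 2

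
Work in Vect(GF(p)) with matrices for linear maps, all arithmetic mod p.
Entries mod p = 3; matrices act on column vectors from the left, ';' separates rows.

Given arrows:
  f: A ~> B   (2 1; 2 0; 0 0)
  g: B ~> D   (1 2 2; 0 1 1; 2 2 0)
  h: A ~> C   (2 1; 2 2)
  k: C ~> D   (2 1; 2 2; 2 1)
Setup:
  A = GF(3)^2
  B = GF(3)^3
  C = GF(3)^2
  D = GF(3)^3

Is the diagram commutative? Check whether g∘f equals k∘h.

Answer: DOES NOT COMMUTE

Trace:
1) trace f;g:
  e0=[1,0] f~>[2,2,0] g~>[0,2,2]
  e1=[0,1] f~>[1,0,0] g~>[1,0,2]
  result₁ = (0 1; 2 0; 2 2)
2) trace h;k:
  e0=[1,0] h~>[2,2] k~>[0,2,0]
  e1=[0,1] h~>[1,2] k~>[1,0,1]
  result₂ = (0 1; 2 0; 0 1)
Equal? differ; not commutative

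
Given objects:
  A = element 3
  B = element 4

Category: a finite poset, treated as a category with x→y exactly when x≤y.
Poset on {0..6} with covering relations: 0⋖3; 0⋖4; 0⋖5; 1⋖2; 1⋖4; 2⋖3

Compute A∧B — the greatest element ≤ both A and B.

Answer: NO MEET EXISTS

Work:
Common predecessors of 3,4: {0,1}
  maximal lower bounds 0 and 1 are incomparable: neither 0≤1 nor 1≤0
→ no greatest lower bound exists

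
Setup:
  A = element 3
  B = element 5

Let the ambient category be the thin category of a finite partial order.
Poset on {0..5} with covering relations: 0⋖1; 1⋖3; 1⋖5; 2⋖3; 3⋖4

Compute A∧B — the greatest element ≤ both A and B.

{x : x⊑A ∧ x⊑B} = {0,1}  (A=3, B=5)
  0 ⊑ 1
  1 ⊑ 1
glb = 1

Answer: A∧B = 1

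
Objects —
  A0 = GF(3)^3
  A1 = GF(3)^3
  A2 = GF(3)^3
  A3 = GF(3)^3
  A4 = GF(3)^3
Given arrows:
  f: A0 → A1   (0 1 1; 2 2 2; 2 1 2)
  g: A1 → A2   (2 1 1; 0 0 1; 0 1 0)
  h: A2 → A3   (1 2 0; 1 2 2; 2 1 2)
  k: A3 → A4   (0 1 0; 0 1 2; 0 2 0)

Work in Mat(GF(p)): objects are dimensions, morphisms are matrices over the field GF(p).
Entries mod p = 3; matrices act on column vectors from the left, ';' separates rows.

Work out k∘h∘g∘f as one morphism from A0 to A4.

  e0=[1,0,0] f→[0,2,2] g→[1,2,2] h→[2,0,2] k→[0,1,0]
  e1=[0,1,0] f→[1,2,1] g→[2,1,2] h→[1,2,0] k→[2,2,1]
  e2=[0,0,1] f→[1,2,2] g→[0,2,2] h→[1,2,0] k→[2,2,1]
result: (0 2 2; 1 2 2; 0 1 1)

Answer: (0 2 2; 1 2 2; 0 1 1)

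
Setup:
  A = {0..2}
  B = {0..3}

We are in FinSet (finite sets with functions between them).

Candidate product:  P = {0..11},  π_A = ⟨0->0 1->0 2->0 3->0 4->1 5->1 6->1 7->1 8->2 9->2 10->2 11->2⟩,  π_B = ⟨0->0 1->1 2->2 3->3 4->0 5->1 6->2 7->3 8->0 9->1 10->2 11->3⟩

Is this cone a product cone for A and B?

|A|·|B| = 3·4 = 12;  |P| = 12
Check the pairing map k ↦ (π_A(k), π_B(k)):
  0 -> (0,0)
  1 -> (0,1)
  2 -> (0,2)
  3 -> (0,3)
  4 -> (1,0)
  5 -> (1,1)
  6 -> (1,2)
  7 -> (1,3)
  8 -> (2,0)
  9 -> (2,1)
  10 -> (2,2)
  11 -> (2,3)
distinct pairs in image: 12 / 12 needed
  → bijection onto A×B; projections well-typed.

Answer: VALID PRODUCT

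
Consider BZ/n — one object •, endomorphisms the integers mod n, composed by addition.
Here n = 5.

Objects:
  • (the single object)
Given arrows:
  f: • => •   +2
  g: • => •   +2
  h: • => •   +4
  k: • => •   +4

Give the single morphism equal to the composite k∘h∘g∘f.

  0 +2≡2 +2≡4 +4≡3 +4≡2  (mod 5)
composite: +2

Answer: +2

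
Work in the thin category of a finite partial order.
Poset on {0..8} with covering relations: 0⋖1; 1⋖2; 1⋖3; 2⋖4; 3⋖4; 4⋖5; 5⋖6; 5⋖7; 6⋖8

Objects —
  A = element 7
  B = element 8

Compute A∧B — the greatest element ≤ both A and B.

Lower bounds of A=7 and B=8: {0,1,2,3,4,5}
  0 <= 5
  1 <= 5
  2 <= 5
  3 <= 5
  4 <= 5
  5 <= 5
glb = 5

Answer: A∧B = 5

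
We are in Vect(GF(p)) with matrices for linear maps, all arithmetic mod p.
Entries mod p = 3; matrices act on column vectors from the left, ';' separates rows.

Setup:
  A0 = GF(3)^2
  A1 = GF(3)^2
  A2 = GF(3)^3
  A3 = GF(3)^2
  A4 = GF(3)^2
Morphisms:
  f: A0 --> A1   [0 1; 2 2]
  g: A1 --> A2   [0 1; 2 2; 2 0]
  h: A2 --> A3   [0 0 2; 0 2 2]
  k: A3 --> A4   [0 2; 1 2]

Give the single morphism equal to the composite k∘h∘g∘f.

Answer: [1 2; 1 0]

Trace:
  e0=[1,0] f-->[0,2] g-->[2,1,0] h-->[0,2] k-->[1,1]
  e1=[0,1] f-->[1,2] g-->[2,0,2] h-->[1,1] k-->[2,0]
result: [1 2; 1 0]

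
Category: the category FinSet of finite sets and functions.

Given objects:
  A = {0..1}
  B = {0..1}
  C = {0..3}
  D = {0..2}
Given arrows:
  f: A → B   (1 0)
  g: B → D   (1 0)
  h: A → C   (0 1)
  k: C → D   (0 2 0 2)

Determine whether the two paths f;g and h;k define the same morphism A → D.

Along f;g (path 1):
  0 f→1 g→0
  1 f→0 g→1
  ⟦path⟧₁ = (0 1)
Along h;k (path 2):
  0 h→0 k→0
  1 h→1 k→2
  ⟦path⟧₂ = (0 2)
Equal? differ; not commutative

Answer: DOES NOT COMMUTE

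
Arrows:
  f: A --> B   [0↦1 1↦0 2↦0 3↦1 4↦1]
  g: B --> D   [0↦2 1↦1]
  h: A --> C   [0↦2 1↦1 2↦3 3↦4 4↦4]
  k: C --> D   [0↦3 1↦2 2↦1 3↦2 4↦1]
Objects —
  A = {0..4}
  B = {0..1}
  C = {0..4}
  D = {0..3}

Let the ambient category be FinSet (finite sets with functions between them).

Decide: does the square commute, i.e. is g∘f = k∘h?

Path 1 = f;g:
  0 f-->1 g-->1
  1 f-->0 g-->2
  2 f-->0 g-->2
  3 f-->1 g-->1
  4 f-->1 g-->1
  result₁ = [0↦1 1↦2 2↦2 3↦1 4↦1]
Path 2 = h;k:
  0 h-->2 k-->1
  1 h-->1 k-->2
  2 h-->3 k-->2
  3 h-->4 k-->1
  4 h-->4 k-->1
  result₂ = [0↦1 1↦2 2↦2 3↦1 4↦1]
Equal? equal; square commutes

Answer: COMMUTES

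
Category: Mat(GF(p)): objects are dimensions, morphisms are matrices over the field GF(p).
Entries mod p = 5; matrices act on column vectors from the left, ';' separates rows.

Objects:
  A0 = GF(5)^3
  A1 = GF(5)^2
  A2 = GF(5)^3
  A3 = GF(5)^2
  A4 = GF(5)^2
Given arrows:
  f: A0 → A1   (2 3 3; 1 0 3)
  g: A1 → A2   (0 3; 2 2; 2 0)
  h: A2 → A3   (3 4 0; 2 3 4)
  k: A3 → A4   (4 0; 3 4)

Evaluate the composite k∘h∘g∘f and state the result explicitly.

Answer: (2 1 0; 4 0 2)

Derivation:
  e0=(1,0,0) f→(2,1) g→(3,1,4) h→(3,0) k→(2,4)
  e1=(0,1,0) f→(3,0) g→(0,1,1) h→(4,2) k→(1,0)
  e2=(0,0,1) f→(3,3) g→(4,2,1) h→(0,3) k→(0,2)
result: (2 1 0; 4 0 2)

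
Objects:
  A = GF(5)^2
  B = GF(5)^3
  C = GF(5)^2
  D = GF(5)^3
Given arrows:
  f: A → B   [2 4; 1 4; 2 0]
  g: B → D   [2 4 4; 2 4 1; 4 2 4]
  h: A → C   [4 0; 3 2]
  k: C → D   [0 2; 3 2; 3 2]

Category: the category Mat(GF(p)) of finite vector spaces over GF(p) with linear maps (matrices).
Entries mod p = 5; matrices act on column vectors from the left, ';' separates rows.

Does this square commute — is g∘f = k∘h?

Along f;g (path 1):
  e0=⟨1,0⟩ f→⟨2,1,2⟩ g→⟨1,0,3⟩
  e1=⟨0,1⟩ f→⟨4,4,0⟩ g→⟨4,4,4⟩
  ⟦path⟧₁ = [1 4; 0 4; 3 4]
Along h;k (path 2):
  e0=⟨1,0⟩ h→⟨4,3⟩ k→⟨1,3,3⟩
  e1=⟨0,1⟩ h→⟨0,2⟩ k→⟨4,4,4⟩
  ⟦path⟧₂ = [1 4; 3 4; 3 4]
Equal? NO — does not commute

Answer: DOES NOT COMMUTE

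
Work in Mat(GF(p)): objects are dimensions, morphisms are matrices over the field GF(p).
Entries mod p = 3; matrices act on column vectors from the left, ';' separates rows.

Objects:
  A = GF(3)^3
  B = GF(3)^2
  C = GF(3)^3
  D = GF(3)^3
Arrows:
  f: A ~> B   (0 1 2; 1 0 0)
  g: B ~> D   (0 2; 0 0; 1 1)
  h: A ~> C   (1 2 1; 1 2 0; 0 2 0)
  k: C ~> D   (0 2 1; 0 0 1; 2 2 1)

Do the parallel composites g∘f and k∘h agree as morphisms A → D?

Answer: DOES NOT COMMUTE

Trace:
Path 1 = f;g:
  e0=⟨1,0,0⟩ f~>⟨0,1⟩ g~>⟨2,0,1⟩
  e1=⟨0,1,0⟩ f~>⟨1,0⟩ g~>⟨0,0,1⟩
  e2=⟨0,0,1⟩ f~>⟨2,0⟩ g~>⟨0,0,2⟩
  ⟦path⟧₁ = (2 0 0; 0 0 0; 1 1 2)
Path 2 = h;k:
  e0=⟨1,0,0⟩ h~>⟨1,1,0⟩ k~>⟨2,0,1⟩
  e1=⟨0,1,0⟩ h~>⟨2,2,2⟩ k~>⟨0,2,1⟩
  e2=⟨0,0,1⟩ h~>⟨1,0,0⟩ k~>⟨0,0,2⟩
  ⟦path⟧₂ = (2 0 0; 0 2 0; 1 1 2)
Equal? distinct morphisms ✗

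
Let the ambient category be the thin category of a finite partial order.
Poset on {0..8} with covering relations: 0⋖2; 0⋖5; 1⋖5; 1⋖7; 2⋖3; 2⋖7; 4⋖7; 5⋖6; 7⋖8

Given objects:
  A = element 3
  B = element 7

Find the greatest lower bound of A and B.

Answer: A∧B = 2

Trace:
Common predecessors of 3,7: {0,2}
  0 <= 2
  2 <= 2
glb = 2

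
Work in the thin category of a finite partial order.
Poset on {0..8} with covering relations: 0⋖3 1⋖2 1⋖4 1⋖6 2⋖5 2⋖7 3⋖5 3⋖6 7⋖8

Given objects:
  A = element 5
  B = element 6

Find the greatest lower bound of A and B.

Answer: NO MEET EXISTS

Derivation:
Lower bounds of A=5 and B=6: {0,1,3}
  maximal lower bounds 1 and 3 are incomparable: neither 1<=3 nor 3<=1
→ no greatest lower bound exists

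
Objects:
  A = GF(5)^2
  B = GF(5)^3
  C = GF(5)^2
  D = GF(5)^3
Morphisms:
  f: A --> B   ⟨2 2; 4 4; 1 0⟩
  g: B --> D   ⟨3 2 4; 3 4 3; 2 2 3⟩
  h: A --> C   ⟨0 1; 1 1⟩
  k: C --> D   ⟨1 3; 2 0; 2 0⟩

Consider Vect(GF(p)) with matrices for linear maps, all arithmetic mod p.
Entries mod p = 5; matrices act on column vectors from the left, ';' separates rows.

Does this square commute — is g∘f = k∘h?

Path 1 = f;g:
  e0=(1,0) f-->(2,4,1) g-->(3,0,0)
  e1=(0,1) f-->(2,4,0) g-->(4,2,2)
  ⟦path⟧₁ = ⟨3 4; 0 2; 0 2⟩
Path 2 = h;k:
  e0=(1,0) h-->(0,1) k-->(3,0,0)
  e1=(0,1) h-->(1,1) k-->(4,2,2)
  ⟦path⟧₂ = ⟨3 4; 0 2; 0 2⟩
Equal? equal; square commutes

Answer: COMMUTES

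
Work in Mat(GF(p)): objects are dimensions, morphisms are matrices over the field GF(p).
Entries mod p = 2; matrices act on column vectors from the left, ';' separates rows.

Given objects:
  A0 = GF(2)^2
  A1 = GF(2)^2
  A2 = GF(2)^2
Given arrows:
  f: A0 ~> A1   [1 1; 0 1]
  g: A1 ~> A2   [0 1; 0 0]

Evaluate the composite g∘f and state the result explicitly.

  e0=(1,0) f~>(1,0) g~>(0,0)
  e1=(0,1) f~>(1,1) g~>(1,0)
result: [0 1; 0 0]

Answer: [0 1; 0 0]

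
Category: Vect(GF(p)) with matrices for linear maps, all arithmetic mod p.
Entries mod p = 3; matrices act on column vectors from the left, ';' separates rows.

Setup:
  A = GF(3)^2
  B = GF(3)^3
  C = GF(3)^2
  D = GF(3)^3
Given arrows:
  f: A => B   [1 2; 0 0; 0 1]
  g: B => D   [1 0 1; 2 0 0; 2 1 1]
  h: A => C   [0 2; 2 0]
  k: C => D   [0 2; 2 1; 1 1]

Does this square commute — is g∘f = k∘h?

Answer: COMMUTES

Trace:
1) trace f;g:
  e0=[1,0] f=>[1,0,0] g=>[1,2,2]
  e1=[0,1] f=>[2,0,1] g=>[0,1,2]
  composite₁ = [1 0; 2 1; 2 2]
2) trace h;k:
  e0=[1,0] h=>[0,2] k=>[1,2,2]
  e1=[0,1] h=>[2,0] k=>[0,1,2]
  composite₂ = [1 0; 2 1; 2 2]
Equal? same morphism ✓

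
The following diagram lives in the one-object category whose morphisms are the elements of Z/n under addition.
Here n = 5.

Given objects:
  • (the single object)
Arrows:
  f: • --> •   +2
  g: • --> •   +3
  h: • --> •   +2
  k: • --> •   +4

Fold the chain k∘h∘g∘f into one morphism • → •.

Answer: +1

Work:
  0 +2≡2 +3≡0 +2≡2 +4≡1  (mod 5)
composite: +1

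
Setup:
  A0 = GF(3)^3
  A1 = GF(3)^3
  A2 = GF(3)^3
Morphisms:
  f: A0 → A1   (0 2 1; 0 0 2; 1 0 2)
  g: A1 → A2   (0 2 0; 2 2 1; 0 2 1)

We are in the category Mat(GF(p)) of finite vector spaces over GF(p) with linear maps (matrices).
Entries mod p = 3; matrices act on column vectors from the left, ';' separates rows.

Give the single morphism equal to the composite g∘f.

Answer: (0 0 1; 1 1 2; 1 0 0)

Trace:
  e0=[1,0,0] f→[0,0,1] g→[0,1,1]
  e1=[0,1,0] f→[2,0,0] g→[0,1,0]
  e2=[0,0,1] f→[1,2,2] g→[1,2,0]
composite: (0 0 1; 1 1 2; 1 0 0)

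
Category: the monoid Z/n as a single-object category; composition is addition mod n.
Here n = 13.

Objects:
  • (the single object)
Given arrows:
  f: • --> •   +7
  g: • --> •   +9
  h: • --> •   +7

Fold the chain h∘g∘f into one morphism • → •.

Answer: +10

Work:
  0 +7≡7 +9≡3 +7≡10  (mod 13)
result: +10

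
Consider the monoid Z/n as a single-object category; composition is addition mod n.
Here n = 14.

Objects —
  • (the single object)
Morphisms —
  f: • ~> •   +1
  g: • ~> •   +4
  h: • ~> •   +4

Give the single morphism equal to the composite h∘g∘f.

  0 +1≡1 +4≡5 +4≡9  (mod 14)
⟦path⟧: +9

Answer: +9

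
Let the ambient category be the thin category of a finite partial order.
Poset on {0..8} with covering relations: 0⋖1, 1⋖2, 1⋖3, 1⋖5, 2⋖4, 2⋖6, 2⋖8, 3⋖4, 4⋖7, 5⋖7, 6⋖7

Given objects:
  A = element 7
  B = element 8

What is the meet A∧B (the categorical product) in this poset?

Lower bounds of A=7 and B=8: {0,1,2}
  0 ≤ 2
  1 ≤ 2
  2 ≤ 2
glb = 2

Answer: A∧B = 2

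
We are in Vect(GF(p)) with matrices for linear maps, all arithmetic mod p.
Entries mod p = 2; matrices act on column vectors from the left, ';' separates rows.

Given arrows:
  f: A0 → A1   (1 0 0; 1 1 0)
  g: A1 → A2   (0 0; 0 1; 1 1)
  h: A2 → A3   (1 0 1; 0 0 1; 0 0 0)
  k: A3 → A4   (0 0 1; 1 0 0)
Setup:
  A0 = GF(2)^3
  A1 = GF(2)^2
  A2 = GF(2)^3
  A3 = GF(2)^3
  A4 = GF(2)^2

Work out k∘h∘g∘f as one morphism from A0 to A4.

Answer: (0 0 0; 0 1 0)

Work:
  e0=⟨1,0,0⟩ f→⟨1,1⟩ g→⟨0,1,0⟩ h→⟨0,0,0⟩ k→⟨0,0⟩
  e1=⟨0,1,0⟩ f→⟨0,1⟩ g→⟨0,1,1⟩ h→⟨1,1,0⟩ k→⟨0,1⟩
  e2=⟨0,0,1⟩ f→⟨0,0⟩ g→⟨0,0,0⟩ h→⟨0,0,0⟩ k→⟨0,0⟩
result: (0 0 0; 0 1 0)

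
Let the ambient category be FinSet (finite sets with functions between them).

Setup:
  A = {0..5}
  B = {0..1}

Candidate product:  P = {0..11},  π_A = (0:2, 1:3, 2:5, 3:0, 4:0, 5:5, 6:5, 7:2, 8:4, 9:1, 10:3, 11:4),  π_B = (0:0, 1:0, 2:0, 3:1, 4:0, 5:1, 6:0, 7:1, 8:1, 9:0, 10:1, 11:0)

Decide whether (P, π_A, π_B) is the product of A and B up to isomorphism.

Answer: NOT A VALID PRODUCT — duplicate pair at indices 6,2

Trace:
|A|·|B| = 6·2 = 12;  |P| = 12
Check the pairing map k ↦ (π_A(k), π_B(k)):
  0 : (2,0)
  1 : (3,0)
  2 : (5,0)
  3 : (0,1)
  4 : (0,0)
  5 : (5,1)
  6 : (5,0)  ✗ repeats pair of k=2
  7 : (2,1)
  8 : (4,1)
  9 : (1,0)
  10 : (3,1)
  11 : (4,0)
distinct pairs in image: 11 / 12 needed
  → (5,0) hit at k=2 and k=6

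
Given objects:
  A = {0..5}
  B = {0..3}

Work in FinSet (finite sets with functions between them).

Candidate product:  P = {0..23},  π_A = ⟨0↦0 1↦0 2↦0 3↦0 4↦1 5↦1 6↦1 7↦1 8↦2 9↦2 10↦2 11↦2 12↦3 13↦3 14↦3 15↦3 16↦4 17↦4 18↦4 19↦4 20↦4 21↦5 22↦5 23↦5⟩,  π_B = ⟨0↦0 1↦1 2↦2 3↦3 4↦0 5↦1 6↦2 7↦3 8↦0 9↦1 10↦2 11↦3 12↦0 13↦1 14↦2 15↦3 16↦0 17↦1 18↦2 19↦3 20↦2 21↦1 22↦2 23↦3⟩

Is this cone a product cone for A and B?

Answer: NOT A VALID PRODUCT — duplicate pair at indices 18,20

Work:
|A|·|B| = 6·4 = 24;  |P| = 24
Check the pairing map k ↦ (π_A(k), π_B(k)):
  0 ↦ (0,0)
  1 ↦ (0,1)
  2 ↦ (0,2)
  3 ↦ (0,3)
  4 ↦ (1,0)
  5 ↦ (1,1)
  6 ↦ (1,2)
  7 ↦ (1,3)
  8 ↦ (2,0)
  9 ↦ (2,1)
  10 ↦ (2,2)
  11 ↦ (2,3)
  12 ↦ (3,0)
  13 ↦ (3,1)
  14 ↦ (3,2)
  15 ↦ (3,3)
  16 ↦ (4,0)
  17 ↦ (4,1)
  18 ↦ (4,2)
  19 ↦ (4,3)
  20 ↦ (4,2)  ✗ repeats pair of k=18
  21 ↦ (5,1)
  22 ↦ (5,2)
  23 ↦ (5,3)
distinct pairs in image: 23 / 24 needed
  → (4,2) hit at k=18 and k=20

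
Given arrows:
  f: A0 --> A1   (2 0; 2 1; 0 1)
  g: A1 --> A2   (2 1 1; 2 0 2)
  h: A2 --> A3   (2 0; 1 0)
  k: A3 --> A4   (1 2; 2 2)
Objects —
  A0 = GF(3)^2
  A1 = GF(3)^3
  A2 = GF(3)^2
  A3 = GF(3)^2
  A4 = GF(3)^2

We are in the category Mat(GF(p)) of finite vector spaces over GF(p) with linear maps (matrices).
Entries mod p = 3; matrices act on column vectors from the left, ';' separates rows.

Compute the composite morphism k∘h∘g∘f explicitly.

Answer: (0 2; 0 0)

Trace:
  e0=⟨1,0⟩ f-->⟨2,2,0⟩ g-->⟨0,1⟩ h-->⟨0,0⟩ k-->⟨0,0⟩
  e1=⟨0,1⟩ f-->⟨0,1,1⟩ g-->⟨2,2⟩ h-->⟨1,2⟩ k-->⟨2,0⟩
composite: (0 2; 0 0)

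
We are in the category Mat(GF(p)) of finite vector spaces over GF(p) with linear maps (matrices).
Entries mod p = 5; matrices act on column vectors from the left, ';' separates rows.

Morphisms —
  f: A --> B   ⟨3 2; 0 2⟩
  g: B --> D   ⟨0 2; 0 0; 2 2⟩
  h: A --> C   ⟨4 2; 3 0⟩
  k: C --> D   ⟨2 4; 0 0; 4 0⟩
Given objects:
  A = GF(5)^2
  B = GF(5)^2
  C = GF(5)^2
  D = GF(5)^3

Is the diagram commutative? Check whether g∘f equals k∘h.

Answer: COMMUTES

Trace:
1) trace f;g:
  e0=[1,0] f-->[3,0] g-->[0,0,1]
  e1=[0,1] f-->[2,2] g-->[4,0,3]
  result₁ = ⟨0 4; 0 0; 1 3⟩
2) trace h;k:
  e0=[1,0] h-->[4,3] k-->[0,0,1]
  e1=[0,1] h-->[2,0] k-->[4,0,3]
  result₂ = ⟨0 4; 0 0; 1 3⟩
Equal? same morphism ✓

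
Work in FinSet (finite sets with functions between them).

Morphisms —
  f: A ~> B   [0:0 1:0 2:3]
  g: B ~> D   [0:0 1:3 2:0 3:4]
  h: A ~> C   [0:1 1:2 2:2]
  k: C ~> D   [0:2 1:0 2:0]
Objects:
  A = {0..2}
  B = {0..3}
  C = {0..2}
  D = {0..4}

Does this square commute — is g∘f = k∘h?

Answer: DOES NOT COMMUTE

Work:
1) trace f;g:
  0 f~>0 g~>0
  1 f~>0 g~>0
  2 f~>3 g~>4
  composite₁ = [0:0 1:0 2:4]
2) trace h;k:
  0 h~>1 k~>0
  1 h~>2 k~>0
  2 h~>2 k~>0
  composite₂ = [0:0 1:0 2:0]
Equal? distinct morphisms ✗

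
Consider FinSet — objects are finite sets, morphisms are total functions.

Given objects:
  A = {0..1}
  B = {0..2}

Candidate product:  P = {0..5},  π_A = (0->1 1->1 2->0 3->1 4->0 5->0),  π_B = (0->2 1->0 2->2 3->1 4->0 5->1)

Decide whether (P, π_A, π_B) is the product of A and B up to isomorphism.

|A|·|B| = 2·3 = 6;  |P| = 6
Check the pairing map k ↦ (π_A(k), π_B(k)):
  0 -> (1,2)
  1 -> (1,0)
  2 -> (0,2)
  3 -> (1,1)
  4 -> (0,0)
  5 -> (0,1)
distinct pairs in image: 6 / 6 needed
  → bijection onto A×B; projections well-typed.

Answer: VALID PRODUCT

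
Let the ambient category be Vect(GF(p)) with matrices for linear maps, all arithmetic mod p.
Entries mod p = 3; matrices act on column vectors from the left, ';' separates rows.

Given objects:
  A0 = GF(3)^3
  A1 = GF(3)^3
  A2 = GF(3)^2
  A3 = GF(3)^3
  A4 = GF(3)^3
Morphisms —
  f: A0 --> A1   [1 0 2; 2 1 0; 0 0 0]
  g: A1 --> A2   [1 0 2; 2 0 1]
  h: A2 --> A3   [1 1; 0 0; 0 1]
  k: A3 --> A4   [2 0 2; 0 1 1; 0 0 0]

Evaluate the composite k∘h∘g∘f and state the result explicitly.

Answer: [1 0 2; 2 0 1; 0 0 0]

Derivation:
  e0=(1,0,0) f-->(1,2,0) g-->(1,2) h-->(0,0,2) k-->(1,2,0)
  e1=(0,1,0) f-->(0,1,0) g-->(0,0) h-->(0,0,0) k-->(0,0,0)
  e2=(0,0,1) f-->(2,0,0) g-->(2,1) h-->(0,0,1) k-->(2,1,0)
composite: [1 0 2; 2 0 1; 0 0 0]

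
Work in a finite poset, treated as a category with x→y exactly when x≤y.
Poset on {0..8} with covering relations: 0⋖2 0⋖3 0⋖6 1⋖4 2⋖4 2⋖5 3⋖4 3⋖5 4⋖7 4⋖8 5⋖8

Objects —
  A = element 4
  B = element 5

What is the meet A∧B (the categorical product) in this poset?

Answer: NO MEET EXISTS

Trace:
Common predecessors of 4,5: {0,2,3}
  maximal lower bounds 2 and 3 are incomparable: neither 2<=3 nor 3<=2
→ no greatest lower bound exists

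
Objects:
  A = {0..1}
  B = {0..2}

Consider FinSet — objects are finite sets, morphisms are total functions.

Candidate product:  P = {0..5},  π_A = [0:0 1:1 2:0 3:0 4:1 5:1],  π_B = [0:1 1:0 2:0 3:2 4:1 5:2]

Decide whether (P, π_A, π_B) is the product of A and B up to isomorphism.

Answer: VALID PRODUCT

Derivation:
|A|·|B| = 2·3 = 6;  |P| = 6
Check the pairing map k ↦ (π_A(k), π_B(k)):
  0 : (0,1)
  1 : (1,0)
  2 : (0,0)
  3 : (0,2)
  4 : (1,1)
  5 : (1,2)
distinct pairs in image: 6 / 6 needed
  → bijection onto A×B; projections well-typed.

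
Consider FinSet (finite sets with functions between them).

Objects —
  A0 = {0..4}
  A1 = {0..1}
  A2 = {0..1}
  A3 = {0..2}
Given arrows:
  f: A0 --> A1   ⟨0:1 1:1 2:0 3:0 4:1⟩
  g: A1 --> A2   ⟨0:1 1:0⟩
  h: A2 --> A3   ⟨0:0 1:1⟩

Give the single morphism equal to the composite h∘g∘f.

  0 f-->1 g-->0 h-->0
  1 f-->1 g-->0 h-->0
  2 f-->0 g-->1 h-->1
  3 f-->0 g-->1 h-->1
  4 f-->1 g-->0 h-->0
⟦path⟧: ⟨0:0 1:0 2:1 3:1 4:0⟩

Answer: ⟨0:0 1:0 2:1 3:1 4:0⟩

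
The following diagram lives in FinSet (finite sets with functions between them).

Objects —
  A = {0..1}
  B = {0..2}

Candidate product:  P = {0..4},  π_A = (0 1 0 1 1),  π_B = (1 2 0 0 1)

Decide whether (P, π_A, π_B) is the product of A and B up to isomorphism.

|A|·|B| = 2·3 = 6;  |P| = 5
  → cardinalities differ; no bijection possible.

Answer: NOT A VALID PRODUCT — |P|=5 ≠ |A|·|B|=6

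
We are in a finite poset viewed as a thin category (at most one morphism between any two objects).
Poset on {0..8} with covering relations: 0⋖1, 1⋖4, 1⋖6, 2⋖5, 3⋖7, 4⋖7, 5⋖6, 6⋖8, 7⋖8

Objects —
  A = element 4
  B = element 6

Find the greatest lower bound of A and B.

Common predecessors of 4,6: {0,1}
  0 ⊑ 1
  1 ⊑ 1
glb = 1

Answer: A∧B = 1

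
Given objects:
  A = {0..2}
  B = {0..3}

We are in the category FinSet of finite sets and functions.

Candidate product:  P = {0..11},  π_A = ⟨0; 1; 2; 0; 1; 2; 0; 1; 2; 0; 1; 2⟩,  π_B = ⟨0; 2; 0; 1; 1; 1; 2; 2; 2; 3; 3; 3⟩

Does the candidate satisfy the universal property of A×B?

|A|·|B| = 3·4 = 12;  |P| = 12
Check the pairing map k ↦ (π_A(k), π_B(k)):
  0 : (0,0)
  1 : (1,2)
  2 : (2,0)
  3 : (0,1)
  4 : (1,1)
  5 : (2,1)
  6 : (0,2)
  7 : (1,2)  ✗ repeats pair of k=1
  8 : (2,2)
  9 : (0,3)
  10 : (1,3)
  11 : (2,3)
distinct pairs in image: 11 / 12 needed
  → (1,2) hit at k=1 and k=7

Answer: NOT A VALID PRODUCT — duplicate pair at indices 7,1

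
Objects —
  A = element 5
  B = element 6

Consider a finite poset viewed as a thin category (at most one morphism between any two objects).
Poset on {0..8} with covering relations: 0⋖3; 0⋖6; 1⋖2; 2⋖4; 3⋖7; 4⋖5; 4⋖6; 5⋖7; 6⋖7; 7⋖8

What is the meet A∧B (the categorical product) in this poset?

{x : x≤A ∧ x≤B} = {1,2,4}  (A=5, B=6)
  1 ≤ 4
  2 ≤ 4
  4 ≤ 4
glb = 4

Answer: A∧B = 4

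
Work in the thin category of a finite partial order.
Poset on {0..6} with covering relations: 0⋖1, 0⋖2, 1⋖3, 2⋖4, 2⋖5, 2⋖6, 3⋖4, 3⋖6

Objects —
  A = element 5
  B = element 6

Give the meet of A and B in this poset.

Answer: A∧B = 2

Work:
Common predecessors of 5,6: {0,2}
  0 <= 2
  2 <= 2
glb = 2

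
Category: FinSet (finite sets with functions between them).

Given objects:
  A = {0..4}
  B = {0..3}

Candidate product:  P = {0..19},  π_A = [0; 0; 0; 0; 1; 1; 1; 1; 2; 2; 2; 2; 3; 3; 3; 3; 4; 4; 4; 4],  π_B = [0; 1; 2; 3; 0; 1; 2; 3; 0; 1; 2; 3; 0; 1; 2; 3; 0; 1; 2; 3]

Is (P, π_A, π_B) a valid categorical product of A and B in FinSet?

|A|·|B| = 5·4 = 20;  |P| = 20
Check the pairing map k ↦ (π_A(k), π_B(k)):
  0 : (0,0)
  1 : (0,1)
  2 : (0,2)
  3 : (0,3)
  4 : (1,0)
  5 : (1,1)
  6 : (1,2)
  7 : (1,3)
  8 : (2,0)
  9 : (2,1)
  10 : (2,2)
  11 : (2,3)
  12 : (3,0)
  13 : (3,1)
  14 : (3,2)
  15 : (3,3)
  16 : (4,0)
  17 : (4,1)
  18 : (4,2)
  19 : (4,3)
distinct pairs in image: 20 / 20 needed
  → bijection onto A×B; projections well-typed.

Answer: VALID PRODUCT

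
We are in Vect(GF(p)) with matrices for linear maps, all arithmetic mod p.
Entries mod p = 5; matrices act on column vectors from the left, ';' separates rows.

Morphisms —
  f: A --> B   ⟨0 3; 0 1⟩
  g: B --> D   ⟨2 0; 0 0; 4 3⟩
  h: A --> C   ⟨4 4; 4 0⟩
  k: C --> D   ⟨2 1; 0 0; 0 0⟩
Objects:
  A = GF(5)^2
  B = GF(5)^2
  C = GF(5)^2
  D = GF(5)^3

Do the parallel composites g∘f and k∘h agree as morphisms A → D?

1) trace f;g:
  e0=⟨1,0⟩ f-->⟨0,0⟩ g-->⟨0,0,0⟩
  e1=⟨0,1⟩ f-->⟨3,1⟩ g-->⟨1,0,0⟩
  composite₁ = ⟨0 1; 0 0; 0 0⟩
2) trace h;k:
  e0=⟨1,0⟩ h-->⟨4,4⟩ k-->⟨2,0,0⟩
  e1=⟨0,1⟩ h-->⟨4,0⟩ k-->⟨3,0,0⟩
  composite₂ = ⟨2 3; 0 0; 0 0⟩
Equal? NO — does not commute

Answer: DOES NOT COMMUTE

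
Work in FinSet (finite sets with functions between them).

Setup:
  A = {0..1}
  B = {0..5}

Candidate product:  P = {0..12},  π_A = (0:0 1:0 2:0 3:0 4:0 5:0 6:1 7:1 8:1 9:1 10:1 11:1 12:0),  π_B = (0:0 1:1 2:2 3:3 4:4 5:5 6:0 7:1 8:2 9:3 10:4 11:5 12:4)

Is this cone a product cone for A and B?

|A|·|B| = 2·6 = 12;  |P| = 13
  → cardinalities differ; no bijection possible.

Answer: NOT A VALID PRODUCT — |P|=13 ≠ |A|·|B|=12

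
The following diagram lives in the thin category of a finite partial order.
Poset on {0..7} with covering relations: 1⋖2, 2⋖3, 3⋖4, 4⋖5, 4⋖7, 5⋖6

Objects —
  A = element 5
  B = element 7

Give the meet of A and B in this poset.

Answer: A∧B = 4

Derivation:
{x : x⊑A ∧ x⊑B} = {1,2,3,4}  (A=5, B=7)
  1 ⊑ 4
  2 ⊑ 4
  3 ⊑ 4
  4 ⊑ 4
glb = 4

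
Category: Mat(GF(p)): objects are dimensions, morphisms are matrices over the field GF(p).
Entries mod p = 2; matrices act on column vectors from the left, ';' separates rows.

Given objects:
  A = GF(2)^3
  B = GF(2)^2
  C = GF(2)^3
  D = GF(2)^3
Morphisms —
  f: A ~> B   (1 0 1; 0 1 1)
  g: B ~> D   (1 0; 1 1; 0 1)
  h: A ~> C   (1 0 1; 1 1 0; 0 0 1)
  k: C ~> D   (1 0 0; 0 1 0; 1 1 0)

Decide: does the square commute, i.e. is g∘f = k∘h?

Answer: COMMUTES

Trace:
Path 1 = f;g:
  e0=[1,0,0] f~>[1,0] g~>[1,1,0]
  e1=[0,1,0] f~>[0,1] g~>[0,1,1]
  e2=[0,0,1] f~>[1,1] g~>[1,0,1]
  composite₁ = (1 0 1; 1 1 0; 0 1 1)
Path 2 = h;k:
  e0=[1,0,0] h~>[1,1,0] k~>[1,1,0]
  e1=[0,1,0] h~>[0,1,0] k~>[0,1,1]
  e2=[0,0,1] h~>[1,0,1] k~>[1,0,1]
  composite₂ = (1 0 1; 1 1 0; 0 1 1)
Equal? YES — commutes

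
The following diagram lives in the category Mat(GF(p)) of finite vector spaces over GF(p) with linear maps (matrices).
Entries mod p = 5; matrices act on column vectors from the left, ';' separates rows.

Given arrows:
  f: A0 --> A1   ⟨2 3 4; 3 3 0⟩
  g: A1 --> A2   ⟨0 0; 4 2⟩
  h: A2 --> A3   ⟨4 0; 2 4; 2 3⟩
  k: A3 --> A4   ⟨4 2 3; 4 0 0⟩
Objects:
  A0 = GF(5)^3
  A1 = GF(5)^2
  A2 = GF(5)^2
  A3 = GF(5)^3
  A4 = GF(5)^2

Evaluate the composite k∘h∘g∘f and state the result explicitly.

  e0=⟨1,0,0⟩ f-->⟨2,3⟩ g-->⟨0,4⟩ h-->⟨0,1,2⟩ k-->⟨3,0⟩
  e1=⟨0,1,0⟩ f-->⟨3,3⟩ g-->⟨0,3⟩ h-->⟨0,2,4⟩ k-->⟨1,0⟩
  e2=⟨0,0,1⟩ f-->⟨4,0⟩ g-->⟨0,1⟩ h-->⟨0,4,3⟩ k-->⟨2,0⟩
result: ⟨3 1 2; 0 0 0⟩

Answer: ⟨3 1 2; 0 0 0⟩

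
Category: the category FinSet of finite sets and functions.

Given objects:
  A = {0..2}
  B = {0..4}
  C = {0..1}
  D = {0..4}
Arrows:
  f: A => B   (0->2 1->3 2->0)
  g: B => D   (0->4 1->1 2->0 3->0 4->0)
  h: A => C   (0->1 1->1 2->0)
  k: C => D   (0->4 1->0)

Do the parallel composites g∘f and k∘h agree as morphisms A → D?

Path 1 = f;g:
  0 f=>2 g=>0
  1 f=>3 g=>0
  2 f=>0 g=>4
  composite₁ = (0->0 1->0 2->4)
Path 2 = h;k:
  0 h=>1 k=>0
  1 h=>1 k=>0
  2 h=>0 k=>4
  composite₂ = (0->0 1->0 2->4)
Equal? YES — commutes

Answer: COMMUTES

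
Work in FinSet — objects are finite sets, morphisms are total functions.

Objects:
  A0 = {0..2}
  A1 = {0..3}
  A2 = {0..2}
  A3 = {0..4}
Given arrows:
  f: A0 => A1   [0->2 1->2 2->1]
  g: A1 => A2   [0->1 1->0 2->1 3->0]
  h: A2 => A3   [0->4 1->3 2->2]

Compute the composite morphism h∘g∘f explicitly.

  0 f=>2 g=>1 h=>3
  1 f=>2 g=>1 h=>3
  2 f=>1 g=>0 h=>4
composite: [0->3 1->3 2->4]

Answer: [0->3 1->3 2->4]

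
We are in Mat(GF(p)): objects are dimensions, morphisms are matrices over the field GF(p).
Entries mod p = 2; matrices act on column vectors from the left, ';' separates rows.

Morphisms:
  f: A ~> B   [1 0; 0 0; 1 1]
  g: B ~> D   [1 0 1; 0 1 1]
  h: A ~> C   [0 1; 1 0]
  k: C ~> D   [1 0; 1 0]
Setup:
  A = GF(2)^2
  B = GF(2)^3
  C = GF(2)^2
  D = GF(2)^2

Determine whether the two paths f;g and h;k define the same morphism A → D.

Path 1 = f;g:
  e0=⟨1,0⟩ f~>⟨1,0,1⟩ g~>⟨0,1⟩
  e1=⟨0,1⟩ f~>⟨0,0,1⟩ g~>⟨1,1⟩
  composite₁ = [0 1; 1 1]
Path 2 = h;k:
  e0=⟨1,0⟩ h~>⟨0,1⟩ k~>⟨0,0⟩
  e1=⟨0,1⟩ h~>⟨1,0⟩ k~>⟨1,1⟩
  composite₂ = [0 1; 0 1]
Equal? differ; not commutative

Answer: DOES NOT COMMUTE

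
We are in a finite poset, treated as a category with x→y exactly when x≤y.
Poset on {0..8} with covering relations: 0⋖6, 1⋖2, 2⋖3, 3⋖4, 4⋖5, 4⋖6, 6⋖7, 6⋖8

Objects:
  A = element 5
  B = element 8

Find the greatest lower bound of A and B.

Common predecessors of 5,8: {1,2,3,4}
  1 <= 4
  2 <= 4
  3 <= 4
  4 <= 4
glb = 4

Answer: A∧B = 4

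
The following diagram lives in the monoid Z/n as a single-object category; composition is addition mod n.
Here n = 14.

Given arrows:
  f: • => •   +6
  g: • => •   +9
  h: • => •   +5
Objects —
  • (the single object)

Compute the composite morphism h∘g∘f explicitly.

  0 +6≡6 +9≡1 +5≡6  (mod 14)
result: +6

Answer: +6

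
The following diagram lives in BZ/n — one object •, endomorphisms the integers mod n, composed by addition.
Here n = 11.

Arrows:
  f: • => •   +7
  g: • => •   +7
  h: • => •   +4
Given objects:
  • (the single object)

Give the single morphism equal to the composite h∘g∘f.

  0 +7≡7 +7≡3 +4≡7  (mod 11)
composite: +7

Answer: +7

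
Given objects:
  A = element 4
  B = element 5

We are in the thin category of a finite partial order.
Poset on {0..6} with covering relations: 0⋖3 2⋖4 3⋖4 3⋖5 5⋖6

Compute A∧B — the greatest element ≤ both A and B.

Answer: A∧B = 3

Derivation:
{x : x⊑A ∧ x⊑B} = {0,3}  (A=4, B=5)
  0 ⊑ 3
  3 ⊑ 3
glb = 3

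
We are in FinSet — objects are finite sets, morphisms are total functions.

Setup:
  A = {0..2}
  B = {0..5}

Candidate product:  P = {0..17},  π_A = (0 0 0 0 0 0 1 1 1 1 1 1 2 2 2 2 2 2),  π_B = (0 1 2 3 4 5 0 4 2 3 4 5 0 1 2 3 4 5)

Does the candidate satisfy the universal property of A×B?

|A|·|B| = 3·6 = 18;  |P| = 18
Check the pairing map k ↦ (π_A(k), π_B(k)):
  0 ↦ (0,0)
  1 ↦ (0,1)
  2 ↦ (0,2)
  3 ↦ (0,3)
  4 ↦ (0,4)
  5 ↦ (0,5)
  6 ↦ (1,0)
  7 ↦ (1,4)
  8 ↦ (1,2)
  9 ↦ (1,3)
  10 ↦ (1,4)  ✗ repeats pair of k=7
  11 ↦ (1,5)
  12 ↦ (2,0)
  13 ↦ (2,1)
  14 ↦ (2,2)
  15 ↦ (2,3)
  16 ↦ (2,4)
  17 ↦ (2,5)
distinct pairs in image: 17 / 18 needed
  → (1,4) hit at k=7 and k=10

Answer: NOT A VALID PRODUCT — duplicate pair at indices 10,7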